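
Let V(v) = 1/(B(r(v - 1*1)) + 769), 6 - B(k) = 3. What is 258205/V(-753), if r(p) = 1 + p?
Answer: 199334260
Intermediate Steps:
B(k) = 3 (B(k) = 6 - 1*3 = 6 - 3 = 3)
V(v) = 1/772 (V(v) = 1/(3 + 769) = 1/772)
258205/V(-753) = 258205/(1/772) = 258205*772 = 199334260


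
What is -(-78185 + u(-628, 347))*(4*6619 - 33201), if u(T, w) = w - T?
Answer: -519237250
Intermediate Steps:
-(-78185 + u(-628, 347))*(4*6619 - 33201) = -(-78185 + (347 - 1*(-628)))*(4*6619 - 33201) = -(-78185 + (347 + 628))*(26476 - 33201) = -(-78185 + 975)*(-6725) = -(-77210)*(-6725) = -1*519237250 = -519237250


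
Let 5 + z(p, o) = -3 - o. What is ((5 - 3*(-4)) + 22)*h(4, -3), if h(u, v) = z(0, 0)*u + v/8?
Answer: -10101/8 ≈ -1262.6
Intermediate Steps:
z(p, o) = -8 - o (z(p, o) = -5 + (-3 - o) = -8 - o)
h(u, v) = -8*u + v/8 (h(u, v) = (-8 - 1*0)*u + v/8 = (-8 + 0)*u + v/8 = -8*u + v/8)
((5 - 3*(-4)) + 22)*h(4, -3) = ((5 - 3*(-4)) + 22)*(-8*4 + (1/8)*(-3)) = ((5 + 12) + 22)*(-32 - 3/8) = (17 + 22)*(-259/8) = 39*(-259/8) = -10101/8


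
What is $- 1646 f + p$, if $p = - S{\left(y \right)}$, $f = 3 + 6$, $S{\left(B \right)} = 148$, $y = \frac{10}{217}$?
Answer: $-14962$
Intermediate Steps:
$y = \frac{10}{217}$ ($y = 10 \cdot \frac{1}{217} = \frac{10}{217} \approx 0.046083$)
$f = 9$
$p = -148$ ($p = \left(-1\right) 148 = -148$)
$- 1646 f + p = \left(-1646\right) 9 - 148 = -14814 - 148 = -14962$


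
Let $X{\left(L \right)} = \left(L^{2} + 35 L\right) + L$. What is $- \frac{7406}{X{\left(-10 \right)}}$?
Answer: $\frac{3703}{130} \approx 28.485$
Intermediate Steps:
$X{\left(L \right)} = L^{2} + 36 L$
$- \frac{7406}{X{\left(-10 \right)}} = - \frac{7406}{\left(-10\right) \left(36 - 10\right)} = - \frac{7406}{\left(-10\right) 26} = - \frac{7406}{-260} = \left(-7406\right) \left(- \frac{1}{260}\right) = \frac{3703}{130}$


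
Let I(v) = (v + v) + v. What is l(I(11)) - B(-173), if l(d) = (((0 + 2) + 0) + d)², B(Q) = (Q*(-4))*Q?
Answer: 120941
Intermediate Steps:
B(Q) = -4*Q² (B(Q) = (-4*Q)*Q = -4*Q²)
I(v) = 3*v (I(v) = 2*v + v = 3*v)
l(d) = (2 + d)² (l(d) = ((2 + 0) + d)² = (2 + d)²)
l(I(11)) - B(-173) = (2 + 3*11)² - (-4)*(-173)² = (2 + 33)² - (-4)*29929 = 35² - 1*(-119716) = 1225 + 119716 = 120941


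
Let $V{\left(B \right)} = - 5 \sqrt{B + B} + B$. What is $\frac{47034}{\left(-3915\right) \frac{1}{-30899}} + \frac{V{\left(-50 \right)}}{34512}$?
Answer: $\frac{928822453223}{2502120} - \frac{25 i}{17256} \approx 3.7121 \cdot 10^{5} - 0.0014488 i$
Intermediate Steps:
$V{\left(B \right)} = B - 5 \sqrt{2} \sqrt{B}$ ($V{\left(B \right)} = - 5 \sqrt{2 B} + B = - 5 \sqrt{2} \sqrt{B} + B = B - 5 \sqrt{2} \sqrt{B}$)
$\frac{47034}{\left(-3915\right) \frac{1}{-30899}} + \frac{V{\left(-50 \right)}}{34512} = \frac{47034}{\left(-3915\right) \frac{1}{-30899}} + \frac{-50 - 5 \sqrt{2} \sqrt{-50}}{34512} = \frac{47034}{\left(-3915\right) \left(- \frac{1}{30899}\right)} + \left(-50 - 5 \sqrt{2} \cdot 5 i \sqrt{2}\right) \frac{1}{34512} = \frac{47034}{\frac{3915}{30899}} + \left(-50 - 50 i\right) \frac{1}{34512} = 47034 \cdot \frac{30899}{3915} - \left(\frac{25}{17256} + \frac{25 i}{17256}\right) = \frac{53826058}{145} - \left(\frac{25}{17256} + \frac{25 i}{17256}\right) = \frac{928822453223}{2502120} - \frac{25 i}{17256}$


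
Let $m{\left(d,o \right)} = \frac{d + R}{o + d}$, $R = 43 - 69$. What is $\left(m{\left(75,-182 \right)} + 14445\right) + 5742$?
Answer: $\frac{2159960}{107} \approx 20187.0$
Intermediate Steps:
$R = -26$ ($R = 43 - 69 = -26$)
$m{\left(d,o \right)} = \frac{-26 + d}{d + o}$ ($m{\left(d,o \right)} = \frac{d - 26}{o + d} = \frac{-26 + d}{d + o}$)
$\left(m{\left(75,-182 \right)} + 14445\right) + 5742 = \left(\frac{-26 + 75}{75 - 182} + 14445\right) + 5742 = \left(\frac{1}{-107} \cdot 49 + 14445\right) + 5742 = \left(\left(- \frac{1}{107}\right) 49 + 14445\right) + 5742 = \left(- \frac{49}{107} + 14445\right) + 5742 = \frac{1545566}{107} + 5742 = \frac{2159960}{107}$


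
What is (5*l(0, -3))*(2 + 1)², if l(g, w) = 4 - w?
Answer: 315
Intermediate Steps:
(5*l(0, -3))*(2 + 1)² = (5*(4 - 1*(-3)))*(2 + 1)² = (5*(4 + 3))*3² = (5*7)*9 = 35*9 = 315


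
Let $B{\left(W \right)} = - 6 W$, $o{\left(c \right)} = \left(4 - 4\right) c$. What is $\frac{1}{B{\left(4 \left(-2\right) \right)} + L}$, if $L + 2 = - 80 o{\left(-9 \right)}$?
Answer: $\frac{1}{46} \approx 0.021739$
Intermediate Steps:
$o{\left(c \right)} = 0$ ($o{\left(c \right)} = 0 c = 0$)
$L = -2$ ($L = -2 - 0 = -2 + 0 = -2$)
$\frac{1}{B{\left(4 \left(-2\right) \right)} + L} = \frac{1}{- 6 \cdot 4 \left(-2\right) - 2} = \frac{1}{\left(-6\right) \left(-8\right) - 2} = \frac{1}{48 - 2} = \frac{1}{46}$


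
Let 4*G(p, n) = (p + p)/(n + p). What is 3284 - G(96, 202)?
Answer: 489292/149 ≈ 3283.8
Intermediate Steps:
G(p, n) = p/(2*(n + p)) (G(p, n) = ((p + p)/(n + p))/4 = ((2*p)/(n + p))/4 = (2*p/(n + p))/4 = p/(2*(n + p)))
3284 - G(96, 202) = 3284 - 96/(2*(202 + 96)) = 3284 - 96/(2*298) = 3284 - 1*24/149 = 3284 - 24/149 = 489292/149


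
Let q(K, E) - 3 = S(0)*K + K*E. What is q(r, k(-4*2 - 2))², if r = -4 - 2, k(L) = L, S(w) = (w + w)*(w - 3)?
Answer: 3969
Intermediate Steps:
S(w) = 2*w*(-3 + w) (S(w) = (2*w)*(-3 + w) = 2*w*(-3 + w))
r = -6
q(K, E) = 3 + E*K (q(K, E) = 3 + ((2*0*(-3 + 0))*K + K*E) = 3 + ((2*0*(-3))*K + E*K) = 3 + (0*K + E*K) = 3 + (0 + E*K) = 3 + E*K)
q(r, k(-4*2 - 2))² = (3 + (-4*2 - 2)*(-6))² = (3 + (-8 - 2)*(-6))² = (3 - 10*(-6))² = (3 + 60)² = 63² = 3969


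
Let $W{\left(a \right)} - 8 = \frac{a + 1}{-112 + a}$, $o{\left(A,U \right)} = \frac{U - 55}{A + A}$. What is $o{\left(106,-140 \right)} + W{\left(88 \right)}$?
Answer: $\frac{4289}{1272} \approx 3.3719$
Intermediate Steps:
$o{\left(A,U \right)} = \frac{-55 + U}{2 A}$
$W{\left(a \right)} = 8 + \frac{1 + a}{-112 + a}$ ($W{\left(a \right)} = 8 + \frac{a + 1}{-112 + a} = 8 + \frac{1 + a}{-112 + a}$)
$o{\left(106,-140 \right)} + W{\left(88 \right)} = \frac{-55 - 140}{2 \cdot 106} + \frac{-895 + 9 \cdot 88}{-112 + 88} = \frac{1}{2} \cdot \frac{1}{106} \left(-195\right) + \frac{-895 + 792}{-24} = - \frac{195}{212} - - \frac{103}{24} = - \frac{195}{212} + \frac{103}{24} = \frac{4289}{1272}$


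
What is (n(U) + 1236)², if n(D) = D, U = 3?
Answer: 1535121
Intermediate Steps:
(n(U) + 1236)² = (3 + 1236)² = 1239² = 1535121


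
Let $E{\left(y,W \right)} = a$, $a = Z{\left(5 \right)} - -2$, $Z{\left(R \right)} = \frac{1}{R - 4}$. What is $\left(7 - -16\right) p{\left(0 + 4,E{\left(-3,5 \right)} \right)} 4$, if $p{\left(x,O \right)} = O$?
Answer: $276$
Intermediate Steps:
$Z{\left(R \right)} = \frac{1}{-4 + R}$
$a = 3$ ($a = \frac{1}{-4 + 5} - -2 = 1^{-1} + 2 = 1 + 2 = 3$)
$E{\left(y,W \right)} = 3$
$\left(7 - -16\right) p{\left(0 + 4,E{\left(-3,5 \right)} \right)} 4 = \left(7 - -16\right) 3 \cdot 4 = \left(7 + 16\right) 3 \cdot 4 = 23 \cdot 3 \cdot 4 = 69 \cdot 4 = 276$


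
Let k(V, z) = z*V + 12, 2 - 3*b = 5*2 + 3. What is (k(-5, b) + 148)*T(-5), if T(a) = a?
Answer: -2675/3 ≈ -891.67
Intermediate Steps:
b = -11/3 (b = ⅔ - (5*2 + 3)/3 = ⅔ - (10 + 3)/3 = ⅔ - ⅓*13 = ⅔ - 13/3 = -11/3 ≈ -3.6667)
k(V, z) = 12 + V*z (k(V, z) = V*z + 12 = 12 + V*z)
(k(-5, b) + 148)*T(-5) = ((12 - 5*(-11/3)) + 148)*(-5) = ((12 + 55/3) + 148)*(-5) = (91/3 + 148)*(-5) = (535/3)*(-5) = -2675/3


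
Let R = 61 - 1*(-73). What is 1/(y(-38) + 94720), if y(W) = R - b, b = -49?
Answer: 1/94903 ≈ 1.0537e-5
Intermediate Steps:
R = 134 (R = 61 + 73 = 134)
y(W) = 183 (y(W) = 134 - 1*(-49) = 134 + 49 = 183)
1/(y(-38) + 94720) = 1/(183 + 94720) = 1/94903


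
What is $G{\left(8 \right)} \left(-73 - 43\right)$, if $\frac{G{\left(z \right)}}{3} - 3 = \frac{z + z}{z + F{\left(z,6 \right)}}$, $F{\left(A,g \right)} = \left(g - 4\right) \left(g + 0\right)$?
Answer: $- \frac{6612}{5} \approx -1322.4$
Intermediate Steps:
$F{\left(A,g \right)} = g \left(-4 + g\right)$ ($F{\left(A,g \right)} = \left(-4 + g\right) g = g \left(-4 + g\right)$)
$G{\left(z \right)} = 9 + \frac{6 z}{12 + z}$ ($G{\left(z \right)} = 9 + 3 \frac{z + z}{z + 6 \left(-4 + 6\right)} = 9 + 3 \frac{2 z}{z + 6 \cdot 2} = 9 + 3 \frac{2 z}{z + 12} = 9 + 3 \frac{2 z}{12 + z} = 9 + \frac{6 z}{12 + z}$)
$G{\left(8 \right)} \left(-73 - 43\right) = \frac{3 \left(36 + 5 \cdot 8\right)}{12 + 8} \left(-73 - 43\right) = \frac{3 \left(36 + 40\right)}{20} \left(-116\right) = 3 \cdot \frac{1}{20} \cdot 76 \left(-116\right) = \frac{57}{5} \left(-116\right) = - \frac{6612}{5}$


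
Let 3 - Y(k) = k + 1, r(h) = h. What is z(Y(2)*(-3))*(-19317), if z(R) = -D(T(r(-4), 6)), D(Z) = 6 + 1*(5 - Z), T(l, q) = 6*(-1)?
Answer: 328389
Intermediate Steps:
T(l, q) = -6
Y(k) = 2 - k (Y(k) = 3 - (k + 1) = 3 - (1 + k) = 3 + (-1 - k) = 2 - k)
D(Z) = 11 - Z (D(Z) = 6 + (5 - Z) = 11 - Z)
z(R) = -17 (z(R) = -(11 - 1*(-6)) = -(11 + 6) = -1*17 = -17)
z(Y(2)*(-3))*(-19317) = -17*(-19317) = 328389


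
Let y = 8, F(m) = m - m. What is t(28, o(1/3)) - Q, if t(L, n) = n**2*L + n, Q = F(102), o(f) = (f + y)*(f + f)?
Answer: 70450/81 ≈ 869.75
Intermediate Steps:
F(m) = 0
o(f) = 2*f*(8 + f) (o(f) = (f + 8)*(f + f) = (8 + f)*(2*f) = 2*f*(8 + f))
Q = 0
t(L, n) = n + L*n**2 (t(L, n) = L*n**2 + n = n + L*n**2)
t(28, o(1/3)) - Q = (2*(8 + 1/3)/3)*(1 + 28*(2*(8 + 1/3)/3)) - 1*0 = (2*(1/3)*(8 + 1/3))*(1 + 28*(2*(1/3)*(8 + 1/3))) + 0 = (2*(1/3)*(25/3))*(1 + 28*(2*(1/3)*(25/3))) + 0 = 50*(1 + 28*(50/9))/9 + 0 = 50*(1 + 1400/9)/9 + 0 = (50/9)*(1409/9) + 0 = 70450/81 + 0 = 70450/81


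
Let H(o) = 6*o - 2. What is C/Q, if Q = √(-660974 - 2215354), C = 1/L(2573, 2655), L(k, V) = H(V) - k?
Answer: -I*√79898/6402226740 ≈ -4.4151e-8*I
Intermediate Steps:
H(o) = -2 + 6*o
L(k, V) = -2 - k + 6*V (L(k, V) = (-2 + 6*V) - k = -2 - k + 6*V)
C = 1/13355 (C = 1/(-2 - 1*2573 + 6*2655) = 1/(-2 - 2573 + 15930) = 1/13355 ≈ 7.4878e-5)
Q = 6*I*√79898 (Q = √(-2876328) = 6*I*√79898 ≈ 1696.0*I)
C/Q = 1/(13355*((6*I*√79898))) = (-I*√79898/479388)/13355 = -I*√79898/6402226740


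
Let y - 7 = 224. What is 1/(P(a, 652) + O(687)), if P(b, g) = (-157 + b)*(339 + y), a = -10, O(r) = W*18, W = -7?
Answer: -1/95316 ≈ -1.0491e-5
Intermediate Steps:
y = 231 (y = 7 + 224 = 231)
O(r) = -126 (O(r) = -7*18 = -126)
P(b, g) = -89490 + 570*b (P(b, g) = (-157 + b)*(339 + 231) = (-157 + b)*570 = -89490 + 570*b)
1/(P(a, 652) + O(687)) = 1/((-89490 + 570*(-10)) - 126) = 1/((-89490 - 5700) - 126) = 1/(-95190 - 126) = 1/(-95316) = -1/95316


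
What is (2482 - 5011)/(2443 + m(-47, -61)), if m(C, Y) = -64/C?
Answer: -13207/12765 ≈ -1.0346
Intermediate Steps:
(2482 - 5011)/(2443 + m(-47, -61)) = (2482 - 5011)/(2443 - 64/(-47)) = -2529/(2443 - 64*(-1/47)) = -2529/(2443 + 64/47) = -2529/114885/47 = -2529*47/114885 = -13207/12765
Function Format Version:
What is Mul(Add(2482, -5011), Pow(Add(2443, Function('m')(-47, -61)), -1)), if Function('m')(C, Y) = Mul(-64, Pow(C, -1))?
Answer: Rational(-13207, 12765) ≈ -1.0346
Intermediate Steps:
Mul(Add(2482, -5011), Pow(Add(2443, Function('m')(-47, -61)), -1)) = Mul(Add(2482, -5011), Pow(Add(2443, Mul(-64, Pow(-47, -1))), -1)) = Mul(-2529, Pow(Add(2443, Mul(-64, Rational(-1, 47))), -1)) = Mul(-2529, Pow(Add(2443, Rational(64, 47)), -1)) = Mul(-2529, Pow(Rational(114885, 47), -1)) = Mul(-2529, Rational(47, 114885)) = Rational(-13207, 12765)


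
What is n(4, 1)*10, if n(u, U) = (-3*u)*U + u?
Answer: -80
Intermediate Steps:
n(u, U) = u - 3*U*u (n(u, U) = -3*U*u + u = u - 3*U*u)
n(4, 1)*10 = (4*(1 - 3*1))*10 = (4*(1 - 3))*10 = (4*(-2))*10 = -8*10 = -80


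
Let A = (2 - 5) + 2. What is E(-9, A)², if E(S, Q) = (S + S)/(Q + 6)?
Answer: 324/25 ≈ 12.960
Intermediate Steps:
A = -1 (A = -3 + 2 = -1)
E(S, Q) = 2*S/(6 + Q) (E(S, Q) = (2*S)/(6 + Q) = 2*S/(6 + Q))
E(-9, A)² = (2*(-9)/(6 - 1))² = (2*(-9)/5)² = (2*(-9)*(⅕))² = (-18/5)² = 324/25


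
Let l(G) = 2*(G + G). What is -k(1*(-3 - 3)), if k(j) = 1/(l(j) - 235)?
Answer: 1/259 ≈ 0.0038610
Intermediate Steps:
l(G) = 4*G (l(G) = 2*(2*G) = 4*G)
k(j) = 1/(-235 + 4*j) (k(j) = 1/(4*j - 235) = 1/(-235 + 4*j))
-k(1*(-3 - 3)) = -1/(-235 + 4*(1*(-3 - 3))) = -1/(-235 + 4*(1*(-6))) = -1/(-235 + 4*(-6)) = -1/(-235 - 24) = -1/(-259) = -1*(-1/259) = 1/259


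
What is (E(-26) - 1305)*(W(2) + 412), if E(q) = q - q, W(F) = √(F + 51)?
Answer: -537660 - 1305*√53 ≈ -5.4716e+5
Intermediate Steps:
W(F) = √(51 + F)
E(q) = 0
(E(-26) - 1305)*(W(2) + 412) = (0 - 1305)*(√(51 + 2) + 412) = -1305*(√53 + 412) = -1305*(412 + √53) = -537660 - 1305*√53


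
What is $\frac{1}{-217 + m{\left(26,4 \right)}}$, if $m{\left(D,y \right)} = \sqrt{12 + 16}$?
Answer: $- \frac{31}{6723} - \frac{2 \sqrt{7}}{47061} \approx -0.0047235$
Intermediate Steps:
$m{\left(D,y \right)} = 2 \sqrt{7}$ ($m{\left(D,y \right)} = \sqrt{28} = 2 \sqrt{7}$)
$\frac{1}{-217 + m{\left(26,4 \right)}} = \frac{1}{-217 + 2 \sqrt{7}}$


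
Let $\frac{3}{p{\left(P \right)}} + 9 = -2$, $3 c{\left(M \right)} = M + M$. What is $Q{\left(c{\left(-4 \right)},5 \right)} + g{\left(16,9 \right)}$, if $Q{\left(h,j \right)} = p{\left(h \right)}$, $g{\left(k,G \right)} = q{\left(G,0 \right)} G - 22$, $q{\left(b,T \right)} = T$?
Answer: $- \frac{245}{11} \approx -22.273$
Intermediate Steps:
$g{\left(k,G \right)} = -22$ ($g{\left(k,G \right)} = 0 G - 22 = 0 - 22 = -22$)
$c{\left(M \right)} = \frac{2 M}{3}$ ($c{\left(M \right)} = \frac{M + M}{3} = \frac{2 M}{3}$)
$p{\left(P \right)} = - \frac{3}{11}$ ($p{\left(P \right)} = \frac{3}{-9 - 2} = \frac{3}{-11} = 3 \left(- \frac{1}{11}\right) = - \frac{3}{11}$)
$Q{\left(h,j \right)} = - \frac{3}{11}$
$Q{\left(c{\left(-4 \right)},5 \right)} + g{\left(16,9 \right)} = - \frac{3}{11} - 22 = - \frac{245}{11}$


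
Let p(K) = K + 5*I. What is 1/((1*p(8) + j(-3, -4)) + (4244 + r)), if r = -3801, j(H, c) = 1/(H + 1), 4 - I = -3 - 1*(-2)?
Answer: 2/951 ≈ 0.0021030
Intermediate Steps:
I = 5 (I = 4 - (-3 - 1*(-2)) = 4 - (-3 + 2) = 4 - 1*(-1) = 4 + 1 = 5)
j(H, c) = 1/(1 + H)
p(K) = 25 + K (p(K) = K + 5*5 = K + 25 = 25 + K)
1/((1*p(8) + j(-3, -4)) + (4244 + r)) = 1/((1*(25 + 8) + 1/(1 - 3)) + (4244 - 3801)) = 1/((1*33 + 1/(-2)) + 443) = 1/((33 - ½) + 443) = 1/(65/2 + 443) = 1/(951/2) = 2/951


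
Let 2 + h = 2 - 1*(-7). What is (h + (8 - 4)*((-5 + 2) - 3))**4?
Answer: 83521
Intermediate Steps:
h = 7 (h = -2 + (2 - 1*(-7)) = -2 + (2 + 7) = -2 + 9 = 7)
(h + (8 - 4)*((-5 + 2) - 3))**4 = (7 + (8 - 4)*((-5 + 2) - 3))**4 = (7 + 4*(-3 - 3))**4 = (7 + 4*(-6))**4 = (7 - 24)**4 = (-17)**4 = 83521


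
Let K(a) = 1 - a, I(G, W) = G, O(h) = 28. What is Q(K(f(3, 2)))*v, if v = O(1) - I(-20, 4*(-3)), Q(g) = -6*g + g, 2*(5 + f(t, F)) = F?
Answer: -1200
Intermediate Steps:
f(t, F) = -5 + F/2
Q(g) = -5*g
v = 48 (v = 28 - 1*(-20) = 28 + 20 = 48)
Q(K(f(3, 2)))*v = -5*(1 - (-5 + (1/2)*2))*48 = -5*(1 - (-5 + 1))*48 = -5*(1 - 1*(-4))*48 = -5*(1 + 4)*48 = -5*5*48 = -25*48 = -1200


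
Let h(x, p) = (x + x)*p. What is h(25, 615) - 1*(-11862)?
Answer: 42612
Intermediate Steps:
h(x, p) = 2*p*x (h(x, p) = (2*x)*p = 2*p*x)
h(25, 615) - 1*(-11862) = 2*615*25 - 1*(-11862) = 30750 + 11862 = 42612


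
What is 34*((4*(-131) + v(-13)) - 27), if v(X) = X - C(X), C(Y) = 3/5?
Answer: -95982/5 ≈ -19196.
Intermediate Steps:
C(Y) = 3/5 (C(Y) = 3*(1/5) = 3/5)
v(X) = -3/5 + X (v(X) = X - 1*3/5 = X - 3/5 = -3/5 + X)
34*((4*(-131) + v(-13)) - 27) = 34*((4*(-131) + (-3/5 - 13)) - 27) = 34*((-524 - 68/5) - 27) = 34*(-2688/5 - 27) = 34*(-2823/5) = -95982/5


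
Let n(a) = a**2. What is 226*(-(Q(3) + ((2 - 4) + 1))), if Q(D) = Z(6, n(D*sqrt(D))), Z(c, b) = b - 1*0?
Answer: -5876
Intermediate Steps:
Z(c, b) = b (Z(c, b) = b + 0 = b)
Q(D) = D**3 (Q(D) = (D*sqrt(D))**2 = (D**(3/2))**2 = D**3)
226*(-(Q(3) + ((2 - 4) + 1))) = 226*(-(3**3 + ((2 - 4) + 1))) = 226*(-(27 + (-2 + 1))) = 226*(-(27 - 1)) = 226*(-1*26) = 226*(-26) = -5876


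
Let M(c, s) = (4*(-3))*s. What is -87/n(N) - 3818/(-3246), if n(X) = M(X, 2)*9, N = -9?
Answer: 61505/38952 ≈ 1.5790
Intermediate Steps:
M(c, s) = -12*s
n(X) = -216 (n(X) = -12*2*9 = -24*9 = -216)
-87/n(N) - 3818/(-3246) = -87/(-216) - 3818/(-3246) = -87*(-1/216) - 3818*(-1/3246) = 29/72 + 1909/1623 = 61505/38952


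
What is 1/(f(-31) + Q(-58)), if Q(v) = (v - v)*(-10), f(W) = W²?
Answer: 1/961 ≈ 0.0010406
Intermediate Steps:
Q(v) = 0 (Q(v) = 0*(-10) = 0)
1/(f(-31) + Q(-58)) = 1/((-31)² + 0) = 1/(961 + 0) = 1/961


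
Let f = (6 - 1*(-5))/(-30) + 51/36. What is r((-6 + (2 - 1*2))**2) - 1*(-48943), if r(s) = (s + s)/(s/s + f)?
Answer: 2008103/41 ≈ 48978.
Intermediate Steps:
f = 21/20 (f = (6 + 5)*(-1/30) + 51*(1/36) = 11*(-1/30) + 17/12 = -11/30 + 17/12 = 21/20 ≈ 1.0500)
r(s) = 40*s/41 (r(s) = (s + s)/(s/s + 21/20) = (2*s)/(1 + 21/20) = (2*s)/(41/20) = (2*s)*(20/41) = 40*s/41)
r((-6 + (2 - 1*2))**2) - 1*(-48943) = 40*(-6 + (2 - 1*2))**2/41 - 1*(-48943) = 40*(-6 + (2 - 2))**2/41 + 48943 = 40*(-6 + 0)**2/41 + 48943 = (40/41)*(-6)**2 + 48943 = (40/41)*36 + 48943 = 1440/41 + 48943 = 2008103/41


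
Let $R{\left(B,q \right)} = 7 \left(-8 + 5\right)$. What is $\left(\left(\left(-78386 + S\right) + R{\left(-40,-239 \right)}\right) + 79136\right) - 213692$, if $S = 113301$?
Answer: $-99662$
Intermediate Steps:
$R{\left(B,q \right)} = -21$ ($R{\left(B,q \right)} = 7 \left(-3\right) = -21$)
$\left(\left(\left(-78386 + S\right) + R{\left(-40,-239 \right)}\right) + 79136\right) - 213692 = \left(\left(\left(-78386 + 113301\right) - 21\right) + 79136\right) - 213692 = \left(\left(34915 - 21\right) + 79136\right) - 213692 = \left(34894 + 79136\right) - 213692 = 114030 - 213692 = -99662$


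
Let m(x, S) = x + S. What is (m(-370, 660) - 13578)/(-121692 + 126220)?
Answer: -1661/566 ≈ -2.9346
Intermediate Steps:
m(x, S) = S + x
(m(-370, 660) - 13578)/(-121692 + 126220) = ((660 - 370) - 13578)/(-121692 + 126220) = (290 - 13578)/4528 = -13288*1/4528 = -1661/566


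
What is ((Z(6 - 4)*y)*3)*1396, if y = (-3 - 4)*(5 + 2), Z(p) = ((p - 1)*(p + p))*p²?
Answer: -3283392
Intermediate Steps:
Z(p) = 2*p³*(-1 + p) (Z(p) = ((-1 + p)*(2*p))*p² = (2*p*(-1 + p))*p² = 2*p³*(-1 + p))
y = -49 (y = -7*7 = -49)
((Z(6 - 4)*y)*3)*1396 = (((2*(6 - 4)³*(-1 + (6 - 4)))*(-49))*3)*1396 = (((2*2³*(-1 + 2))*(-49))*3)*1396 = (((2*8*1)*(-49))*3)*1396 = ((16*(-49))*3)*1396 = -784*3*1396 = -2352*1396 = -3283392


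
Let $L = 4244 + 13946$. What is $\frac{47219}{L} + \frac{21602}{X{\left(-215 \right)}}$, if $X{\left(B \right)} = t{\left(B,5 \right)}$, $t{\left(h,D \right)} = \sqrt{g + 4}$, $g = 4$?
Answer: $\frac{47219}{18190} + \frac{10801 \sqrt{2}}{2} \approx 7640.1$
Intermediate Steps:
$t{\left(h,D \right)} = 2 \sqrt{2}$ ($t{\left(h,D \right)} = \sqrt{4 + 4} = \sqrt{8} = 2 \sqrt{2}$)
$L = 18190$
$X{\left(B \right)} = 2 \sqrt{2}$
$\frac{47219}{L} + \frac{21602}{X{\left(-215 \right)}} = \frac{47219}{18190} + \frac{21602}{2 \sqrt{2}} = 47219 \cdot \frac{1}{18190} + 21602 \frac{\sqrt{2}}{4} = \frac{47219}{18190} + \frac{10801 \sqrt{2}}{2}$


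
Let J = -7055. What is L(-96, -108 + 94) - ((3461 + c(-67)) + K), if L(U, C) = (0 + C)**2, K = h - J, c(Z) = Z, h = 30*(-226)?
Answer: -3473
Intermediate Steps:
h = -6780
K = 275 (K = -6780 - 1*(-7055) = -6780 + 7055 = 275)
L(U, C) = C**2
L(-96, -108 + 94) - ((3461 + c(-67)) + K) = (-108 + 94)**2 - ((3461 - 67) + 275) = (-14)**2 - (3394 + 275) = 196 - 1*3669 = 196 - 3669 = -3473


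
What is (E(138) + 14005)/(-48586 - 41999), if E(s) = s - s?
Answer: -2801/18117 ≈ -0.15461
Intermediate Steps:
E(s) = 0
(E(138) + 14005)/(-48586 - 41999) = (0 + 14005)/(-48586 - 41999) = 14005/(-90585) = 14005*(-1/90585) = -2801/18117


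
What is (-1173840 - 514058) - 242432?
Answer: -1930330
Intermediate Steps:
(-1173840 - 514058) - 242432 = -1687898 - 242432 = -1930330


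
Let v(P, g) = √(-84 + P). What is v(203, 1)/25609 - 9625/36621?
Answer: -9625/36621 + √119/25609 ≈ -0.26240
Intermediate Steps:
v(203, 1)/25609 - 9625/36621 = √(-84 + 203)/25609 - 9625/36621 = √119*(1/25609) - 9625*1/36621 = √119/25609 - 9625/36621 = -9625/36621 + √119/25609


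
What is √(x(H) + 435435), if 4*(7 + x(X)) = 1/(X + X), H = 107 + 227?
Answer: √194298424039/668 ≈ 659.87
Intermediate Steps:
H = 334
x(X) = -7 + 1/(8*X) (x(X) = -7 + 1/(4*(X + X)) = -7 + 1/(4*((2*X))) = -7 + (1/(2*X))/4 = -7 + 1/(8*X))
√(x(H) + 435435) = √((-7 + (⅛)/334) + 435435) = √((-7 + (⅛)*(1/334)) + 435435) = √((-7 + 1/2672) + 435435) = √(-18703/2672 + 435435) = √(1163463617/2672) = √194298424039/668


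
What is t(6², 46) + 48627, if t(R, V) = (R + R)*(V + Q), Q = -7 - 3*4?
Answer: 50571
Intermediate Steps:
Q = -19 (Q = -7 - 12 = -19)
t(R, V) = 2*R*(-19 + V) (t(R, V) = (R + R)*(V - 19) = (2*R)*(-19 + V) = 2*R*(-19 + V))
t(6², 46) + 48627 = 2*6²*(-19 + 46) + 48627 = 2*36*27 + 48627 = 1944 + 48627 = 50571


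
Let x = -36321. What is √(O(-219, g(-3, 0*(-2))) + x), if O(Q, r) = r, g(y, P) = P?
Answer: I*√36321 ≈ 190.58*I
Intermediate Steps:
√(O(-219, g(-3, 0*(-2))) + x) = √(0*(-2) - 36321) = √(0 - 36321) = √(-36321) = I*√36321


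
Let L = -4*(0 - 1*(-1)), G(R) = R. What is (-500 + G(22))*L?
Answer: 1912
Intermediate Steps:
L = -4 (L = -4*(0 + 1) = -4*1 = -4)
(-500 + G(22))*L = (-500 + 22)*(-4) = -478*(-4) = 1912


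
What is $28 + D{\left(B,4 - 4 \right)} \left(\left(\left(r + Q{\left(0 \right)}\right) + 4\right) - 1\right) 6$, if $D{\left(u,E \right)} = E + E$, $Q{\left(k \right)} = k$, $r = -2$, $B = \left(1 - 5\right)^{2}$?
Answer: $28$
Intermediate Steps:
$B = 16$ ($B = \left(-4\right)^{2} = 16$)
$D{\left(u,E \right)} = 2 E$
$28 + D{\left(B,4 - 4 \right)} \left(\left(\left(r + Q{\left(0 \right)}\right) + 4\right) - 1\right) 6 = 28 + 2 \left(4 - 4\right) \left(\left(\left(-2 + 0\right) + 4\right) - 1\right) 6 = 28 + 2 \cdot 0 \left(\left(-2 + 4\right) - 1\right) 6 = 28 + 0 \left(2 - 1\right) 6 = 28 + 0 \cdot 1 \cdot 6 = 28 + 0 \cdot 6 = 28 + 0 = 28$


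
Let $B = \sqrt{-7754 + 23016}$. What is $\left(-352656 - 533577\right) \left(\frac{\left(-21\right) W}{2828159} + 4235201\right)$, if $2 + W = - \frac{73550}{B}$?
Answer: $- \frac{10615140969436111233}{2828159} - \frac{684415590075 \sqrt{15262}}{21581681329} \approx -3.7534 \cdot 10^{12}$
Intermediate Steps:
$B = \sqrt{15262} \approx 123.54$
$W = -2 - \frac{36775 \sqrt{15262}}{7631}$ ($W = -2 - \frac{73550}{\sqrt{15262}} = -2 - 73550 \frac{\sqrt{15262}}{15262} = -2 - \frac{36775 \sqrt{15262}}{7631} \approx -597.36$)
$\left(-352656 - 533577\right) \left(\frac{\left(-21\right) W}{2828159} + 4235201\right) = \left(-352656 - 533577\right) \left(\frac{\left(-21\right) \left(-2 - \frac{36775 \sqrt{15262}}{7631}\right)}{2828159} + 4235201\right) = - 886233 \left(\left(42 + \frac{772275 \sqrt{15262}}{7631}\right) \frac{1}{2828159} + 4235201\right) = - 886233 \left(\left(\frac{42}{2828159} + \frac{772275 \sqrt{15262}}{21581681329}\right) + 4235201\right) = - 886233 \left(\frac{11977821825001}{2828159} + \frac{772275 \sqrt{15262}}{21581681329}\right) = - \frac{10615140969436111233}{2828159} - \frac{684415590075 \sqrt{15262}}{21581681329}$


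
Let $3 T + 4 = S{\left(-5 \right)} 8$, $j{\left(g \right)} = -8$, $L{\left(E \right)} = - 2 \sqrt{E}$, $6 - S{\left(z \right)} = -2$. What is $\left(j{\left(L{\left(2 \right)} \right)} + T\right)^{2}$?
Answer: $144$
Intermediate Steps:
$S{\left(z \right)} = 8$ ($S{\left(z \right)} = 6 - -2 = 6 + 2 = 8$)
$T = 20$ ($T = - \frac{4}{3} + \frac{8 \cdot 8}{3} = - \frac{4}{3} + \frac{1}{3} \cdot 64 = - \frac{4}{3} + \frac{64}{3} = 20$)
$\left(j{\left(L{\left(2 \right)} \right)} + T\right)^{2} = \left(-8 + 20\right)^{2} = 12^{2} = 144$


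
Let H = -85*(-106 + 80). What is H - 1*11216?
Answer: -9006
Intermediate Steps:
H = 2210 (H = -85*(-26) = 2210)
H - 1*11216 = 2210 - 1*11216 = 2210 - 11216 = -9006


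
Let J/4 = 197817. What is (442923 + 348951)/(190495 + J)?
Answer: 791874/981763 ≈ 0.80658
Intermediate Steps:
J = 791268 (J = 4*197817 = 791268)
(442923 + 348951)/(190495 + J) = (442923 + 348951)/(190495 + 791268) = 791874/981763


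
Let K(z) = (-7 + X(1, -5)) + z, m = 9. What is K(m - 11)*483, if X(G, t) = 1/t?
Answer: -22218/5 ≈ -4443.6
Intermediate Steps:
X(G, t) = 1/t
K(z) = -36/5 + z (K(z) = (-7 + 1/(-5)) + z = (-7 - ⅕) + z = -36/5 + z)
K(m - 11)*483 = (-36/5 + (9 - 11))*483 = (-36/5 - 2)*483 = -46/5*483 = -22218/5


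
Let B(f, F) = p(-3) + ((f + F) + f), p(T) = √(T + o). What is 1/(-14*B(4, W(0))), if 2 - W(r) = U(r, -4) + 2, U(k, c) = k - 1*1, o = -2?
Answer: I/(14*(√5 - 9*I)) ≈ -0.0074751 + 0.0018572*I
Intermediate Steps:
U(k, c) = -1 + k (U(k, c) = k - 1 = -1 + k)
p(T) = √(-2 + T) (p(T) = √(T - 2) = √(-2 + T))
W(r) = 1 - r (W(r) = 2 - ((-1 + r) + 2) = 2 - (1 + r) = 2 + (-1 - r) = 1 - r)
B(f, F) = F + 2*f + I*√5 (B(f, F) = √(-2 - 3) + ((f + F) + f) = √(-5) + ((F + f) + f) = I*√5 + (F + 2*f) = F + 2*f + I*√5)
1/(-14*B(4, W(0))) = 1/(-14*((1 - 1*0) + 2*4 + I*√5)) = 1/(-14*((1 + 0) + 8 + I*√5)) = 1/(-14*(1 + 8 + I*√5)) = 1/(-14*(9 + I*√5)) = 1/(-126 - 14*I*√5)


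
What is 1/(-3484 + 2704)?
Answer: -1/780 ≈ -0.0012821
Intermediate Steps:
1/(-3484 + 2704) = 1/(-780) = -1/780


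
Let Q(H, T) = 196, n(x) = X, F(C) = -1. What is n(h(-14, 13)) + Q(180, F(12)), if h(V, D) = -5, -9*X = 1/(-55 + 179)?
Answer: 218735/1116 ≈ 196.00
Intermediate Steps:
X = -1/1116 (X = -1/(9*(-55 + 179)) = -⅑/124 = -⅑*1/124 = -1/1116 ≈ -0.00089606)
n(x) = -1/1116
n(h(-14, 13)) + Q(180, F(12)) = -1/1116 + 196 = 218735/1116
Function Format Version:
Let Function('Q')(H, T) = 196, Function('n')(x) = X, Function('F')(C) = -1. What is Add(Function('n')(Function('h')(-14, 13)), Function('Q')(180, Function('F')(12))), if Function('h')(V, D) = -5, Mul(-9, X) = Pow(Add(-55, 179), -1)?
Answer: Rational(218735, 1116) ≈ 196.00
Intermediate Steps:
X = Rational(-1, 1116) (X = Mul(Rational(-1, 9), Pow(Add(-55, 179), -1)) = Mul(Rational(-1, 9), Pow(124, -1)) = Mul(Rational(-1, 9), Rational(1, 124)) = Rational(-1, 1116) ≈ -0.00089606)
Function('n')(x) = Rational(-1, 1116)
Add(Function('n')(Function('h')(-14, 13)), Function('Q')(180, Function('F')(12))) = Add(Rational(-1, 1116), 196) = Rational(218735, 1116)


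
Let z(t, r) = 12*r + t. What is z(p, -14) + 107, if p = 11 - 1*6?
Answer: -56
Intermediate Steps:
p = 5 (p = 11 - 6 = 5)
z(t, r) = t + 12*r
z(p, -14) + 107 = (5 + 12*(-14)) + 107 = (5 - 168) + 107 = -163 + 107 = -56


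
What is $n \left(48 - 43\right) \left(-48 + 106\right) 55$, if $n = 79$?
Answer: $1260050$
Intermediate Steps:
$n \left(48 - 43\right) \left(-48 + 106\right) 55 = 79 \left(48 - 43\right) \left(-48 + 106\right) 55 = 79 \cdot 5 \cdot 58 \cdot 55 = 79 \cdot 290 \cdot 55 = 22910 \cdot 55 = 1260050$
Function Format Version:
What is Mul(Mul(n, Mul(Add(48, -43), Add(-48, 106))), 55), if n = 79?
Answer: 1260050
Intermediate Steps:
Mul(Mul(n, Mul(Add(48, -43), Add(-48, 106))), 55) = Mul(Mul(79, Mul(Add(48, -43), Add(-48, 106))), 55) = Mul(Mul(79, Mul(5, 58)), 55) = Mul(Mul(79, 290), 55) = Mul(22910, 55) = 1260050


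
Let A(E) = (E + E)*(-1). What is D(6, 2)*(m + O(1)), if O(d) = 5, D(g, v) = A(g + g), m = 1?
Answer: -144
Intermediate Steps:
A(E) = -2*E (A(E) = (2*E)*(-1) = -2*E)
D(g, v) = -4*g (D(g, v) = -2*(g + g) = -4*g)
D(6, 2)*(m + O(1)) = (-4*6)*(1 + 5) = -24*6 = -144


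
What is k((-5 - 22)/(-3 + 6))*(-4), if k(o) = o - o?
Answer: 0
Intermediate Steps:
k(o) = 0
k((-5 - 22)/(-3 + 6))*(-4) = 0*(-4) = 0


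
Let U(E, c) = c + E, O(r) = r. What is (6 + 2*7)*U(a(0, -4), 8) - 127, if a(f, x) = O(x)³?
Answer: -1247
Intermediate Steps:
a(f, x) = x³
U(E, c) = E + c
(6 + 2*7)*U(a(0, -4), 8) - 127 = (6 + 2*7)*((-4)³ + 8) - 127 = (6 + 14)*(-64 + 8) - 127 = 20*(-56) - 127 = -1120 - 127 = -1247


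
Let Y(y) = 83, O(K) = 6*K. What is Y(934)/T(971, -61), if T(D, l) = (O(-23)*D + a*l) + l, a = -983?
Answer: -83/74096 ≈ -0.0011202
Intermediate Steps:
T(D, l) = -982*l - 138*D (T(D, l) = ((6*(-23))*D - 983*l) + l = (-138*D - 983*l) + l = (-983*l - 138*D) + l = -982*l - 138*D)
Y(934)/T(971, -61) = 83/(-982*(-61) - 138*971) = 83/(59902 - 133998) = 83/(-74096) = 83*(-1/74096) = -83/74096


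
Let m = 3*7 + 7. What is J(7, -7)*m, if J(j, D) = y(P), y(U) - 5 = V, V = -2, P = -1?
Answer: 84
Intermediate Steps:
m = 28 (m = 21 + 7 = 28)
y(U) = 3 (y(U) = 5 - 2 = 3)
J(j, D) = 3
J(7, -7)*m = 3*28 = 84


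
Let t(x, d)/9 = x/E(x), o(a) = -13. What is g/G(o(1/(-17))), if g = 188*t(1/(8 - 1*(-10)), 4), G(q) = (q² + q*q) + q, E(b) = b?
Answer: 1692/325 ≈ 5.2062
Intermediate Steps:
G(q) = q + 2*q² (G(q) = (q² + q²) + q = 2*q² + q = q + 2*q²)
t(x, d) = 9 (t(x, d) = 9*(x/x) = 9*1 = 9)
g = 1692 (g = 188*9 = 1692)
g/G(o(1/(-17))) = 1692/((-13*(1 + 2*(-13)))) = 1692/((-13*(1 - 26))) = 1692/((-13*(-25))) = 1692/325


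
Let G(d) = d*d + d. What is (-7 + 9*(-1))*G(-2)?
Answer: -32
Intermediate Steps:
G(d) = d + d**2 (G(d) = d**2 + d = d + d**2)
(-7 + 9*(-1))*G(-2) = (-7 + 9*(-1))*(-2*(1 - 2)) = (-7 - 9)*(-2*(-1)) = -16*2 = -32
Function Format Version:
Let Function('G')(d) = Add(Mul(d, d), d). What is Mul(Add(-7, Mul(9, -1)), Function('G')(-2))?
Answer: -32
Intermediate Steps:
Function('G')(d) = Add(d, Pow(d, 2)) (Function('G')(d) = Add(Pow(d, 2), d) = Add(d, Pow(d, 2)))
Mul(Add(-7, Mul(9, -1)), Function('G')(-2)) = Mul(Add(-7, Mul(9, -1)), Mul(-2, Add(1, -2))) = Mul(Add(-7, -9), Mul(-2, -1)) = Mul(-16, 2) = -32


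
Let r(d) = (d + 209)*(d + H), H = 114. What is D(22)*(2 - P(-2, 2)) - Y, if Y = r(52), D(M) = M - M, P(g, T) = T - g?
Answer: -43326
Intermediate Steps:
r(d) = (114 + d)*(209 + d) (r(d) = (d + 209)*(d + 114) = (209 + d)*(114 + d) = (114 + d)*(209 + d))
D(M) = 0
Y = 43326 (Y = 23826 + 52² + 323*52 = 23826 + 2704 + 16796 = 43326)
D(22)*(2 - P(-2, 2)) - Y = 0*(2 - (2 - 1*(-2))) - 1*43326 = 0*(2 - (2 + 2)) - 43326 = 0*(2 - 1*4) - 43326 = 0*(2 - 4) - 43326 = 0*(-2) - 43326 = 0 - 43326 = -43326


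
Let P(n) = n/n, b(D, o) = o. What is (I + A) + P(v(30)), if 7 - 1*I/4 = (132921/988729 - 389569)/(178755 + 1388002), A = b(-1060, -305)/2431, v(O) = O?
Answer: 112482861968762602/3765857436984643 ≈ 29.869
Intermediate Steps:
P(n) = 1
A = -305/2431 ≈ -0.12546
I = 44915458431404/1549098081853 (I = 28 - 4*(132921/988729 - 389569)/(178755 + 1388002) = 28 - 4*(132921*(1/988729) - 389569)/1566757 = 28 - 4*(132921/988729 - 389569)/1566757 = 28 - (-1540712139520)/(988729*1566757) = 28 - 4*(-385178034880/1549098081853) = 28 + 1540712139520/1549098081853 = 44915458431404/1549098081853 ≈ 28.995)
(I + A) + P(v(30)) = (44915458431404/1549098081853 - 305/2431) + 1 = 108717004531777959/3765857436984643 + 1 = 112482861968762602/3765857436984643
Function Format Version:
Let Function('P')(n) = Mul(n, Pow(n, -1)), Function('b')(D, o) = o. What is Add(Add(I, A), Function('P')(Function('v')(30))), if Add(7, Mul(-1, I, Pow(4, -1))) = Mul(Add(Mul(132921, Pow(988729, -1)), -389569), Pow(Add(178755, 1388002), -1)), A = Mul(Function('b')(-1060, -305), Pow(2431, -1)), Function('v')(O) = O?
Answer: Rational(112482861968762602, 3765857436984643) ≈ 29.869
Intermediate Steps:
Function('P')(n) = 1
A = Rational(-305, 2431) (A = Mul(-305, Pow(2431, -1)) = Mul(-305, Rational(1, 2431)) = Rational(-305, 2431) ≈ -0.12546)
I = Rational(44915458431404, 1549098081853) (I = Add(28, Mul(-4, Mul(Add(Mul(132921, Pow(988729, -1)), -389569), Pow(Add(178755, 1388002), -1)))) = Add(28, Mul(-4, Mul(Add(Mul(132921, Rational(1, 988729)), -389569), Pow(1566757, -1)))) = Add(28, Mul(-4, Mul(Add(Rational(132921, 988729), -389569), Rational(1, 1566757)))) = Add(28, Mul(-4, Mul(Rational(-385178034880, 988729), Rational(1, 1566757)))) = Add(28, Mul(-4, Rational(-385178034880, 1549098081853))) = Add(28, Rational(1540712139520, 1549098081853)) = Rational(44915458431404, 1549098081853) ≈ 28.995)
Add(Add(I, A), Function('P')(Function('v')(30))) = Add(Add(Rational(44915458431404, 1549098081853), Rational(-305, 2431)), 1) = Add(Rational(108717004531777959, 3765857436984643), 1) = Rational(112482861968762602, 3765857436984643)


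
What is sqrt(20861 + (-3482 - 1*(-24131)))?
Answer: sqrt(41510) ≈ 203.74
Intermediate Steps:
sqrt(20861 + (-3482 - 1*(-24131))) = sqrt(20861 + (-3482 + 24131)) = sqrt(20861 + 20649) = sqrt(41510)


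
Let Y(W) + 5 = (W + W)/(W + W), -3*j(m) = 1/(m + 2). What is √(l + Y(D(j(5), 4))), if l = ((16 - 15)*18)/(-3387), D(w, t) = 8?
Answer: I*√5105338/1129 ≈ 2.0013*I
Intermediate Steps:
j(m) = -1/(3*(2 + m)) (j(m) = -1/(3*(m + 2)) = -1/(3*(2 + m)))
l = -6/1129 (l = (1*18)*(-1/3387) = 18*(-1/3387) = -6/1129 ≈ -0.0053144)
Y(W) = -4 (Y(W) = -5 + (W + W)/(W + W) = -5 + (2*W)/((2*W)) = -5 + (2*W)*(1/(2*W)) = -5 + 1 = -4)
√(l + Y(D(j(5), 4))) = √(-6/1129 - 4) = √(-4522/1129) = I*√5105338/1129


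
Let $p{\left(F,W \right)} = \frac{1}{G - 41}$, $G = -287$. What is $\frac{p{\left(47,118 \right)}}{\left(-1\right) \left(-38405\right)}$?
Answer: $- \frac{1}{12596840} \approx -7.9385 \cdot 10^{-8}$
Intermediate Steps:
$p{\left(F,W \right)} = - \frac{1}{328}$ ($p{\left(F,W \right)} = \frac{1}{-287 - 41} = \frac{1}{-328} = - \frac{1}{328}$)
$\frac{p{\left(47,118 \right)}}{\left(-1\right) \left(-38405\right)} = - \frac{1}{328 \left(\left(-1\right) \left(-38405\right)\right)} = - \frac{1}{328 \cdot 38405} = \left(- \frac{1}{328}\right) \frac{1}{38405} = - \frac{1}{12596840}$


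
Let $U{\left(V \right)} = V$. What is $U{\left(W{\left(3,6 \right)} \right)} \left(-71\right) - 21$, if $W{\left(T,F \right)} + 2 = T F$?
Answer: $-1157$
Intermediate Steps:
$W{\left(T,F \right)} = -2 + F T$ ($W{\left(T,F \right)} = -2 + T F = -2 + F T$)
$U{\left(W{\left(3,6 \right)} \right)} \left(-71\right) - 21 = \left(-2 + 6 \cdot 3\right) \left(-71\right) - 21 = \left(-2 + 18\right) \left(-71\right) - 21 = 16 \left(-71\right) - 21 = -1136 - 21 = -1157$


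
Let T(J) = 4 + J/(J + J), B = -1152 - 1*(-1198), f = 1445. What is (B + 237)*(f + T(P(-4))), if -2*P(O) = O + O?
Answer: 820417/2 ≈ 4.1021e+5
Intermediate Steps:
B = 46 (B = -1152 + 1198 = 46)
P(O) = -O (P(O) = -(O + O)/2 = -O)
T(J) = 9/2 (T(J) = 4 + J/((2*J)) = 4 + J*(1/(2*J)) = 4 + 1/2 = 9/2)
(B + 237)*(f + T(P(-4))) = (46 + 237)*(1445 + 9/2) = 283*(2899/2) = 820417/2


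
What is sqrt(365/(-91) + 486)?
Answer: sqrt(3991351)/91 ≈ 21.954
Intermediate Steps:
sqrt(365/(-91) + 486) = sqrt(365*(-1/91) + 486) = sqrt(-365/91 + 486) = sqrt(43861/91) = sqrt(3991351)/91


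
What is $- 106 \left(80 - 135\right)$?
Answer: $5830$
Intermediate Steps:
$- 106 \left(80 - 135\right) = \left(-106\right) \left(-55\right) = 5830$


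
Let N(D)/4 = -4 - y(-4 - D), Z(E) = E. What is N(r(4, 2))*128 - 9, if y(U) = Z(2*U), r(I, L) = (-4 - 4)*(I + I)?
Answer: -63497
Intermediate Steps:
r(I, L) = -16*I
y(U) = 2*U
N(D) = 16 + 8*D (N(D) = 4*(-4 - 2*(-4 - D)) = 4*(-4 - (-8 - 2*D)) = 4*(-4 + (8 + 2*D)) = 4*(4 + 2*D) = 16 + 8*D)
N(r(4, 2))*128 - 9 = (16 + 8*(-16*4))*128 - 9 = (16 + 8*(-64))*128 - 9 = (16 - 512)*128 - 9 = -496*128 - 9 = -63488 - 9 = -63497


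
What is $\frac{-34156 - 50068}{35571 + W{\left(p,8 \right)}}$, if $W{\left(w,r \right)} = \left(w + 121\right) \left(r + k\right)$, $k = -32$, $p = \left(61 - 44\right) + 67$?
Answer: $- \frac{84224}{30651} \approx -2.7478$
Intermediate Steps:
$p = 84$ ($p = 17 + 67 = 84$)
$W{\left(w,r \right)} = \left(-32 + r\right) \left(121 + w\right)$ ($W{\left(w,r \right)} = \left(w + 121\right) \left(r - 32\right) = \left(121 + w\right) \left(-32 + r\right) = \left(-32 + r\right) \left(121 + w\right)$)
$\frac{-34156 - 50068}{35571 + W{\left(p,8 \right)}} = \frac{-34156 - 50068}{35571 + \left(-3872 - 2688 + 121 \cdot 8 + 8 \cdot 84\right)} = - \frac{84224}{35571 + \left(-3872 - 2688 + 968 + 672\right)} = - \frac{84224}{35571 - 4920} = - \frac{84224}{30651}$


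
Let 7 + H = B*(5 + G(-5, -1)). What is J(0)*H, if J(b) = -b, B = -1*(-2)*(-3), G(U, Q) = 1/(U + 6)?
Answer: 0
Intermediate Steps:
G(U, Q) = 1/(6 + U)
B = -6 (B = 2*(-3) = -6)
H = -43 (H = -7 - 6*(5 + 1/(6 - 5)) = -7 - 6*(5 + 1/1) = -7 - 6*(5 + 1) = -7 - 6*6 = -7 - 36 = -43)
J(0)*H = -1*0*(-43) = 0*(-43) = 0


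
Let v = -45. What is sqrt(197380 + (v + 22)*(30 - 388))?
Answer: 3*sqrt(22846) ≈ 453.45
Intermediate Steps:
sqrt(197380 + (v + 22)*(30 - 388)) = sqrt(197380 + (-45 + 22)*(30 - 388)) = sqrt(197380 - 23*(-358)) = sqrt(197380 + 8234) = sqrt(205614) = 3*sqrt(22846)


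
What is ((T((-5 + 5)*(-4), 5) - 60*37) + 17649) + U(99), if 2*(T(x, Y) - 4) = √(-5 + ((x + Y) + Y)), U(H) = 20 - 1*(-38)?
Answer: 15491 + √5/2 ≈ 15492.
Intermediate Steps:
U(H) = 58 (U(H) = 20 + 38 = 58)
T(x, Y) = 4 + √(-5 + x + 2*Y)/2 (T(x, Y) = 4 + √(-5 + ((x + Y) + Y))/2 = 4 + √(-5 + ((Y + x) + Y))/2 = 4 + √(-5 + (x + 2*Y))/2 = 4 + √(-5 + x + 2*Y)/2)
((T((-5 + 5)*(-4), 5) - 60*37) + 17649) + U(99) = (((4 + √(-5 + (-5 + 5)*(-4) + 2*5)/2) - 60*37) + 17649) + 58 = (((4 + √(-5 + 0*(-4) + 10)/2) - 2220) + 17649) + 58 = (((4 + √(-5 + 0 + 10)/2) - 2220) + 17649) + 58 = (((4 + √5/2) - 2220) + 17649) + 58 = ((-2216 + √5/2) + 17649) + 58 = (15433 + √5/2) + 58 = 15491 + √5/2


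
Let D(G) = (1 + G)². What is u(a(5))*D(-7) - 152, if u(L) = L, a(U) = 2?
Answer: -80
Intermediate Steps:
u(a(5))*D(-7) - 152 = 2*(1 - 7)² - 152 = 2*(-6)² - 152 = 2*36 - 152 = 72 - 152 = -80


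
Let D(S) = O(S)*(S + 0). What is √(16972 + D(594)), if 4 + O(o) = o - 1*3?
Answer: 5*√14626 ≈ 604.69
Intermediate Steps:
O(o) = -7 + o (O(o) = -4 + (o - 1*3) = -4 + (o - 3) = -4 + (-3 + o) = -7 + o)
D(S) = S*(-7 + S) (D(S) = (-7 + S)*(S + 0) = (-7 + S)*S = S*(-7 + S))
√(16972 + D(594)) = √(16972 + 594*(-7 + 594)) = √(16972 + 594*587) = √(16972 + 348678) = √365650 = 5*√14626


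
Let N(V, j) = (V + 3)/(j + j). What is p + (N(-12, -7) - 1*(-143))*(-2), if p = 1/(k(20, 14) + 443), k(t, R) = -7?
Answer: -876789/3052 ≈ -287.28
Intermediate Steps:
N(V, j) = (3 + V)/(2*j) (N(V, j) = (3 + V)/((2*j)) = (3 + V)*(1/(2*j)) = (3 + V)/(2*j))
p = 1/436 (p = 1/(-7 + 443) = 1/436 ≈ 0.0022936)
p + (N(-12, -7) - 1*(-143))*(-2) = 1/436 + ((½)*(3 - 12)/(-7) - 1*(-143))*(-2) = 1/436 + ((½)*(-⅐)*(-9) + 143)*(-2) = 1/436 + (9/14 + 143)*(-2) = 1/436 + (2011/14)*(-2) = 1/436 - 2011/7 = -876789/3052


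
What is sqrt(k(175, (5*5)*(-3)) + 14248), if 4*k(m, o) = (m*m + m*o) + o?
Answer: sqrt(74417)/2 ≈ 136.40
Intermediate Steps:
k(m, o) = o/4 + m**2/4 + m*o/4 (k(m, o) = ((m*m + m*o) + o)/4 = ((m**2 + m*o) + o)/4 = (o + m**2 + m*o)/4 = o/4 + m**2/4 + m*o/4)
sqrt(k(175, (5*5)*(-3)) + 14248) = sqrt((((5*5)*(-3))/4 + (1/4)*175**2 + (1/4)*175*((5*5)*(-3))) + 14248) = sqrt(((25*(-3))/4 + (1/4)*30625 + (1/4)*175*(25*(-3))) + 14248) = sqrt(((1/4)*(-75) + 30625/4 + (1/4)*175*(-75)) + 14248) = sqrt((-75/4 + 30625/4 - 13125/4) + 14248) = sqrt(17425/4 + 14248) = sqrt(74417/4) = sqrt(74417)/2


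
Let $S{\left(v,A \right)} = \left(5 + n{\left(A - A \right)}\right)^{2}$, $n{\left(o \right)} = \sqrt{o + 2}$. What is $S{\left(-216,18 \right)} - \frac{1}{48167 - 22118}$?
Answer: $\frac{703322}{26049} + 10 \sqrt{2} \approx 41.142$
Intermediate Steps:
$n{\left(o \right)} = \sqrt{2 + o}$
$S{\left(v,A \right)} = \left(5 + \sqrt{2}\right)^{2}$ ($S{\left(v,A \right)} = \left(5 + \sqrt{2 + \left(A - A\right)}\right)^{2} = \left(5 + \sqrt{2 + 0}\right)^{2} = \left(5 + \sqrt{2}\right)^{2}$)
$S{\left(-216,18 \right)} - \frac{1}{48167 - 22118} = \left(5 + \sqrt{2}\right)^{2} - \frac{1}{48167 - 22118} = \left(5 + \sqrt{2}\right)^{2} - \frac{1}{26049} = - \frac{1}{26049} + \left(5 + \sqrt{2}\right)^{2}$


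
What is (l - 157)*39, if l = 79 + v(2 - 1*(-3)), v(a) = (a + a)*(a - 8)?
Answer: -4212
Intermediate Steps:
v(a) = 2*a*(-8 + a) (v(a) = (2*a)*(-8 + a) = 2*a*(-8 + a))
l = 49 (l = 79 + 2*(2 - 1*(-3))*(-8 + (2 - 1*(-3))) = 79 + 2*(2 + 3)*(-8 + (2 + 3)) = 79 + 2*5*(-8 + 5) = 79 + 2*5*(-3) = 79 - 30 = 49)
(l - 157)*39 = (49 - 157)*39 = -108*39 = -4212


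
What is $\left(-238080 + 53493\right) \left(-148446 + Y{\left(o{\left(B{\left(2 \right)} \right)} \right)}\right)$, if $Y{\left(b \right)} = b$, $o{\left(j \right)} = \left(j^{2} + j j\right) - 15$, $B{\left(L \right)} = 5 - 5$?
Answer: $27403970607$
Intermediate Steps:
$B{\left(L \right)} = 0$ ($B{\left(L \right)} = 5 - 5 = 0$)
$o{\left(j \right)} = -15 + 2 j^{2}$ ($o{\left(j \right)} = \left(j^{2} + j^{2}\right) - 15 = 2 j^{2} - 15 = -15 + 2 j^{2}$)
$\left(-238080 + 53493\right) \left(-148446 + Y{\left(o{\left(B{\left(2 \right)} \right)} \right)}\right) = \left(-238080 + 53493\right) \left(-148446 - \left(15 - 2 \cdot 0^{2}\right)\right) = - 184587 \left(-148446 + \left(-15 + 2 \cdot 0\right)\right) = - 184587 \left(-148446 + \left(-15 + 0\right)\right) = - 184587 \left(-148446 - 15\right) = \left(-184587\right) \left(-148461\right) = 27403970607$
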